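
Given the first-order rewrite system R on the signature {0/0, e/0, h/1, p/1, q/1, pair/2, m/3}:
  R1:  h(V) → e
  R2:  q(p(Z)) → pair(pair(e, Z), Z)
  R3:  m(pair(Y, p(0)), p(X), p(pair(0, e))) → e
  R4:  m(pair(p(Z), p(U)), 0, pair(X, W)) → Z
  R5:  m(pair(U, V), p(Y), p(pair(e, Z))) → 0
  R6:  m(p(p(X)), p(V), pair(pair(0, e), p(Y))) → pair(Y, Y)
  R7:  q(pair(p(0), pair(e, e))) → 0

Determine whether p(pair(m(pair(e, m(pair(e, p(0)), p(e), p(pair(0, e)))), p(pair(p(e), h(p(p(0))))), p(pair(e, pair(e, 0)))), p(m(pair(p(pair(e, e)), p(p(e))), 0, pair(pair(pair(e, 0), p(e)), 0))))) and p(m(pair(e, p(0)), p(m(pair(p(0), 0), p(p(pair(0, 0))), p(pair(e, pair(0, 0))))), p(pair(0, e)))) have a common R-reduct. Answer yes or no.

Reduce t₁ = p(pair(m(pair(e, m(pair(e, p(0)), p(e), p(pair(0, e)))), p(pair(p(e), h(p(p(0))))), p(pair(e, pair(e, 0)))), p(m(pair(p(pair(e, e)), p(p(e))), 0, pair(pair(pair(e, 0), p(e)), 0))))):
1. p(pair(m(pair(e, m(pair(e, p(0)), p(e), p(pair(0, e)))), p(pair(p(e), h(p(p(0))))), p(pair(e, pair(e, 0)))), p(m(pair(p(pair(e, e)), p(p(e))), 0, pair(pair(pair(e, 0), p(e)), 0)))))  →  p(pair(0, p(m(pair(p(pair(e, e)), p(p(e))), 0, pair(pair(pair(e, 0), p(e)), 0)))))   [R5 at 1.1]
2. p(pair(0, p(m(pair(p(pair(e, e)), p(p(e))), 0, pair(pair(pair(e, 0), p(e)), 0)))))  →  p(pair(0, p(pair(e, e))))   [R4 at 1.2.1]

Reduce t₂ = p(m(pair(e, p(0)), p(m(pair(p(0), 0), p(p(pair(0, 0))), p(pair(e, pair(0, 0))))), p(pair(0, e)))):
1. p(m(pair(e, p(0)), p(m(pair(p(0), 0), p(p(pair(0, 0))), p(pair(e, pair(0, 0))))), p(pair(0, e))))  →  p(e)   [R3 at 1]

no — NF(t₁) = p(pair(0, p(pair(e, e)))), NF(t₂) = p(e)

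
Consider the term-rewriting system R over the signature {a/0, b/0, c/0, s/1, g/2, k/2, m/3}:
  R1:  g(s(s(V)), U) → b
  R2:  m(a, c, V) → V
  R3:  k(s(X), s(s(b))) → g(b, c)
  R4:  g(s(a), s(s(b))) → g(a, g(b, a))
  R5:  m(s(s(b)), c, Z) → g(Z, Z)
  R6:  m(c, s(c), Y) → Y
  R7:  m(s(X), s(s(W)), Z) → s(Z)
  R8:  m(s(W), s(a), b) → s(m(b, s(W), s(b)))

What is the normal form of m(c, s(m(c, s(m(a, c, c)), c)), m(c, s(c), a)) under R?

a

1. m(c, s(m(c, s(m(a, c, c)), c)), m(c, s(c), a))  →  m(c, s(m(c, s(c), c)), m(c, s(c), a))   [R2 at 2.1.2.1]
2. m(c, s(m(c, s(c), c)), m(c, s(c), a))  →  m(c, s(c), m(c, s(c), a))   [R6 at 2.1]
3. m(c, s(c), m(c, s(c), a))  →  m(c, s(c), a)   [R6 at ε]
4. m(c, s(c), a)  →  a   [R6 at ε]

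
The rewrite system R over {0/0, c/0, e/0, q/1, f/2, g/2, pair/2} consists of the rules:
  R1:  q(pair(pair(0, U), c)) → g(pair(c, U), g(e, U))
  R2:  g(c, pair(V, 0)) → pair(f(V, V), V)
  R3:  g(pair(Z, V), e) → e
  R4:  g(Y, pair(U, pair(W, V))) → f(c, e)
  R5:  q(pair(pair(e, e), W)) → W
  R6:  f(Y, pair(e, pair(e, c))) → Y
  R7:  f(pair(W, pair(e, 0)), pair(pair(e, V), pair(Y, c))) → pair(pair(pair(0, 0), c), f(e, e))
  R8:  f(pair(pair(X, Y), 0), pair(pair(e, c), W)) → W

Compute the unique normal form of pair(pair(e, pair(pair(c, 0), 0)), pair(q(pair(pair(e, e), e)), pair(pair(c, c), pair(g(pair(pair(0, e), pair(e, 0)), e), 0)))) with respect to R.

1. pair(pair(e, pair(pair(c, 0), 0)), pair(q(pair(pair(e, e), e)), pair(pair(c, c), pair(g(pair(pair(0, e), pair(e, 0)), e), 0))))  →  pair(pair(e, pair(pair(c, 0), 0)), pair(e, pair(pair(c, c), pair(g(pair(pair(0, e), pair(e, 0)), e), 0))))   [R5 at 2.1]
2. pair(pair(e, pair(pair(c, 0), 0)), pair(e, pair(pair(c, c), pair(g(pair(pair(0, e), pair(e, 0)), e), 0))))  →  pair(pair(e, pair(pair(c, 0), 0)), pair(e, pair(pair(c, c), pair(e, 0))))   [R3 at 2.2.2.1]

pair(pair(e, pair(pair(c, 0), 0)), pair(e, pair(pair(c, c), pair(e, 0))))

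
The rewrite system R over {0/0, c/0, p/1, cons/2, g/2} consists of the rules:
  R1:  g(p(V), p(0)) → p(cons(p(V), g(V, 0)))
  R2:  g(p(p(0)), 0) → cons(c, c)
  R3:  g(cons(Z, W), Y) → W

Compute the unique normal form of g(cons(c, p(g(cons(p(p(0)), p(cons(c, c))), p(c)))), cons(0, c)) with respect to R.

1. g(cons(c, p(g(cons(p(p(0)), p(cons(c, c))), p(c)))), cons(0, c))  →  p(g(cons(p(p(0)), p(cons(c, c))), p(c)))   [R3 at ε]
2. p(g(cons(p(p(0)), p(cons(c, c))), p(c)))  →  p(p(cons(c, c)))   [R3 at 1]

p(p(cons(c, c)))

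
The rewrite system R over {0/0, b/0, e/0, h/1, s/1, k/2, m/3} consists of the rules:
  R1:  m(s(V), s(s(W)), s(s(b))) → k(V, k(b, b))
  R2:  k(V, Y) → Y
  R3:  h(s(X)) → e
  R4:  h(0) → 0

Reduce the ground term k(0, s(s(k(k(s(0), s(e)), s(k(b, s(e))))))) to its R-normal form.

1. k(0, s(s(k(k(s(0), s(e)), s(k(b, s(e)))))))  →  s(s(k(k(s(0), s(e)), s(k(b, s(e))))))   [R2 at ε]
2. s(s(k(k(s(0), s(e)), s(k(b, s(e))))))  →  s(s(s(k(b, s(e)))))   [R2 at 1.1]
3. s(s(s(k(b, s(e)))))  →  s(s(s(s(e))))   [R2 at 1.1.1]

s(s(s(s(e))))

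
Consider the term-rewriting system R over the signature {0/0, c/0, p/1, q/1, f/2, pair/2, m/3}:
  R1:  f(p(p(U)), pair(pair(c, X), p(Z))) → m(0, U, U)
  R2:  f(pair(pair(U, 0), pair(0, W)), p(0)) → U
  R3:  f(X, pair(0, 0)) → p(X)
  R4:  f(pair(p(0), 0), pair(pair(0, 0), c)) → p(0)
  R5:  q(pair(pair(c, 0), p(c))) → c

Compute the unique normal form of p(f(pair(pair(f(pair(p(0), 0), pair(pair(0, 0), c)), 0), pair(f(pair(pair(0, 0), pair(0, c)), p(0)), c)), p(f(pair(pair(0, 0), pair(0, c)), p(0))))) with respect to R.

1. p(f(pair(pair(f(pair(p(0), 0), pair(pair(0, 0), c)), 0), pair(f(pair(pair(0, 0), pair(0, c)), p(0)), c)), p(f(pair(pair(0, 0), pair(0, c)), p(0)))))  →  p(f(pair(pair(p(0), 0), pair(f(pair(pair(0, 0), pair(0, c)), p(0)), c)), p(f(pair(pair(0, 0), pair(0, c)), p(0)))))   [R4 at 1.1.1.1]
2. p(f(pair(pair(p(0), 0), pair(f(pair(pair(0, 0), pair(0, c)), p(0)), c)), p(f(pair(pair(0, 0), pair(0, c)), p(0)))))  →  p(f(pair(pair(p(0), 0), pair(0, c)), p(f(pair(pair(0, 0), pair(0, c)), p(0)))))   [R2 at 1.1.2.1]
3. p(f(pair(pair(p(0), 0), pair(0, c)), p(f(pair(pair(0, 0), pair(0, c)), p(0)))))  →  p(f(pair(pair(p(0), 0), pair(0, c)), p(0)))   [R2 at 1.2.1]
4. p(f(pair(pair(p(0), 0), pair(0, c)), p(0)))  →  p(p(0))   [R2 at 1]

p(p(0))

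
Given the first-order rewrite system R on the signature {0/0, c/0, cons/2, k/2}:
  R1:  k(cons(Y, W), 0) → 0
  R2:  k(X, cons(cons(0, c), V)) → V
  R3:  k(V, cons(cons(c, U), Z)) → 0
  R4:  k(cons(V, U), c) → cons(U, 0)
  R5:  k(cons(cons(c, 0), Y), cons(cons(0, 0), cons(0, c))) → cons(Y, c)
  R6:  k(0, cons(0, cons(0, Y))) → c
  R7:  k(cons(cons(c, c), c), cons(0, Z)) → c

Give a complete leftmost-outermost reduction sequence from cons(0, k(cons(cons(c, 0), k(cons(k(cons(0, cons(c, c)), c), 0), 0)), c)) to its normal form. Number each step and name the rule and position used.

1. cons(0, k(cons(cons(c, 0), k(cons(k(cons(0, cons(c, c)), c), 0), 0)), c))  →  cons(0, cons(k(cons(k(cons(0, cons(c, c)), c), 0), 0), 0))   [R4 at 2]
2. cons(0, cons(k(cons(k(cons(0, cons(c, c)), c), 0), 0), 0))  →  cons(0, cons(0, 0))   [R1 at 2.1]

cons(0, cons(0, 0))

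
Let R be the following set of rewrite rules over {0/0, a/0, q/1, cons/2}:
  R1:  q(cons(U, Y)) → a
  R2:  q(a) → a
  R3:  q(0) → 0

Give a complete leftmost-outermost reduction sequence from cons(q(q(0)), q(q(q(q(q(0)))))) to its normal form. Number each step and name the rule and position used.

cons(0, 0)

1. cons(q(q(0)), q(q(q(q(q(0))))))  →  cons(q(0), q(q(q(q(q(0))))))   [R3 at 1.1]
2. cons(q(0), q(q(q(q(q(0))))))  →  cons(0, q(q(q(q(q(0))))))   [R3 at 1]
3. cons(0, q(q(q(q(q(0))))))  →  cons(0, q(q(q(q(0)))))   [R3 at 2.1.1.1.1]
4. cons(0, q(q(q(q(0)))))  →  cons(0, q(q(q(0))))   [R3 at 2.1.1.1]
5. cons(0, q(q(q(0))))  →  cons(0, q(q(0)))   [R3 at 2.1.1]
6. cons(0, q(q(0)))  →  cons(0, q(0))   [R3 at 2.1]
7. cons(0, q(0))  →  cons(0, 0)   [R3 at 2]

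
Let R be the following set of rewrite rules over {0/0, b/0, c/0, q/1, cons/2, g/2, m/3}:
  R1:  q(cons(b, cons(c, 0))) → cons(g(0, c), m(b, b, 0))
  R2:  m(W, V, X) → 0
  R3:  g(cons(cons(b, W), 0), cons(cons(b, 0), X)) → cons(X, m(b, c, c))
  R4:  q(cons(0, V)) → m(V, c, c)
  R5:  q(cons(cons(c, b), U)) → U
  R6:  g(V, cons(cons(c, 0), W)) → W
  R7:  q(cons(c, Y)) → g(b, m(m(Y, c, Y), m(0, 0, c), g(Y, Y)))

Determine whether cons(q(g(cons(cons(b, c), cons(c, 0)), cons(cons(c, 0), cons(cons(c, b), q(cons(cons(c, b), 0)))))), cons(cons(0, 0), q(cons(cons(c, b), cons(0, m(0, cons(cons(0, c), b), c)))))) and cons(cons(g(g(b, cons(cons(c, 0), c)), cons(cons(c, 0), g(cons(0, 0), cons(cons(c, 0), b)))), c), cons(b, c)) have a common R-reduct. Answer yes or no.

Reduce t₁ = cons(q(g(cons(cons(b, c), cons(c, 0)), cons(cons(c, 0), cons(cons(c, b), q(cons(cons(c, b), 0)))))), cons(cons(0, 0), q(cons(cons(c, b), cons(0, m(0, cons(cons(0, c), b), c)))))):
1. cons(q(g(cons(cons(b, c), cons(c, 0)), cons(cons(c, 0), cons(cons(c, b), q(cons(cons(c, b), 0)))))), cons(cons(0, 0), q(cons(cons(c, b), cons(0, m(0, cons(cons(0, c), b), c))))))  →  cons(q(cons(cons(c, b), q(cons(cons(c, b), 0)))), cons(cons(0, 0), q(cons(cons(c, b), cons(0, m(0, cons(cons(0, c), b), c))))))   [R6 at 1.1]
2. cons(q(cons(cons(c, b), q(cons(cons(c, b), 0)))), cons(cons(0, 0), q(cons(cons(c, b), cons(0, m(0, cons(cons(0, c), b), c))))))  →  cons(q(cons(cons(c, b), 0)), cons(cons(0, 0), q(cons(cons(c, b), cons(0, m(0, cons(cons(0, c), b), c))))))   [R5 at 1]
3. cons(q(cons(cons(c, b), 0)), cons(cons(0, 0), q(cons(cons(c, b), cons(0, m(0, cons(cons(0, c), b), c))))))  →  cons(0, cons(cons(0, 0), q(cons(cons(c, b), cons(0, m(0, cons(cons(0, c), b), c))))))   [R5 at 1]
4. cons(0, cons(cons(0, 0), q(cons(cons(c, b), cons(0, m(0, cons(cons(0, c), b), c))))))  →  cons(0, cons(cons(0, 0), cons(0, m(0, cons(cons(0, c), b), c))))   [R5 at 2.2]
5. cons(0, cons(cons(0, 0), cons(0, m(0, cons(cons(0, c), b), c))))  →  cons(0, cons(cons(0, 0), cons(0, 0)))   [R2 at 2.2.2]

Reduce t₂ = cons(cons(g(g(b, cons(cons(c, 0), c)), cons(cons(c, 0), g(cons(0, 0), cons(cons(c, 0), b)))), c), cons(b, c)):
1. cons(cons(g(g(b, cons(cons(c, 0), c)), cons(cons(c, 0), g(cons(0, 0), cons(cons(c, 0), b)))), c), cons(b, c))  →  cons(cons(g(cons(0, 0), cons(cons(c, 0), b)), c), cons(b, c))   [R6 at 1.1]
2. cons(cons(g(cons(0, 0), cons(cons(c, 0), b)), c), cons(b, c))  →  cons(cons(b, c), cons(b, c))   [R6 at 1.1]

no — NF(t₁) = cons(0, cons(cons(0, 0), cons(0, 0))), NF(t₂) = cons(cons(b, c), cons(b, c))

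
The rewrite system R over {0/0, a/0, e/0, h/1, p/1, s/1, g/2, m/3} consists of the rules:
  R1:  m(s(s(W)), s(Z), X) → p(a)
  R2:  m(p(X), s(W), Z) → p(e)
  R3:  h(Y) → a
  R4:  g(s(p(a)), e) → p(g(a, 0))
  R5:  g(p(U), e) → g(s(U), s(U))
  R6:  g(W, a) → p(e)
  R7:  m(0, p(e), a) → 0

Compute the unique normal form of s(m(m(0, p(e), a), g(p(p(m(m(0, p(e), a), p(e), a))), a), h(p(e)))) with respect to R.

1. s(m(m(0, p(e), a), g(p(p(m(m(0, p(e), a), p(e), a))), a), h(p(e))))  →  s(m(0, g(p(p(m(m(0, p(e), a), p(e), a))), a), h(p(e))))   [R7 at 1.1]
2. s(m(0, g(p(p(m(m(0, p(e), a), p(e), a))), a), h(p(e))))  →  s(m(0, p(e), h(p(e))))   [R6 at 1.2]
3. s(m(0, p(e), h(p(e))))  →  s(m(0, p(e), a))   [R3 at 1.3]
4. s(m(0, p(e), a))  →  s(0)   [R7 at 1]

s(0)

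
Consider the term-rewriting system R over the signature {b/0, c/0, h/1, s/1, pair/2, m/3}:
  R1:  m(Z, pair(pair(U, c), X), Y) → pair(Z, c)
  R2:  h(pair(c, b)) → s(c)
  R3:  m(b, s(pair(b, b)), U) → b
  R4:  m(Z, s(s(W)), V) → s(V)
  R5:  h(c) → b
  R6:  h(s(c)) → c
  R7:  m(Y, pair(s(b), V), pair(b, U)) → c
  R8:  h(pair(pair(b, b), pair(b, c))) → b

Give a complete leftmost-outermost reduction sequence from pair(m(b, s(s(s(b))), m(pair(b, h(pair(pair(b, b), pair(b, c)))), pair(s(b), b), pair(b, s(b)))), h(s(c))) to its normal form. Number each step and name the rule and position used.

1. pair(m(b, s(s(s(b))), m(pair(b, h(pair(pair(b, b), pair(b, c)))), pair(s(b), b), pair(b, s(b)))), h(s(c)))  →  pair(s(m(pair(b, h(pair(pair(b, b), pair(b, c)))), pair(s(b), b), pair(b, s(b)))), h(s(c)))   [R4 at 1]
2. pair(s(m(pair(b, h(pair(pair(b, b), pair(b, c)))), pair(s(b), b), pair(b, s(b)))), h(s(c)))  →  pair(s(c), h(s(c)))   [R7 at 1.1]
3. pair(s(c), h(s(c)))  →  pair(s(c), c)   [R6 at 2]

pair(s(c), c)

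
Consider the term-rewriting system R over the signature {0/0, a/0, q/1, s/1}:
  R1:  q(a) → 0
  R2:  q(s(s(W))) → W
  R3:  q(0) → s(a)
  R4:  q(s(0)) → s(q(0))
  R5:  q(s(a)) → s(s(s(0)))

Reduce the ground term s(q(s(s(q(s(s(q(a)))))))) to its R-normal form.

s(0)

1. s(q(s(s(q(s(s(q(a))))))))  →  s(q(s(s(q(a)))))   [R2 at 1]
2. s(q(s(s(q(a)))))  →  s(q(a))   [R2 at 1]
3. s(q(a))  →  s(0)   [R1 at 1]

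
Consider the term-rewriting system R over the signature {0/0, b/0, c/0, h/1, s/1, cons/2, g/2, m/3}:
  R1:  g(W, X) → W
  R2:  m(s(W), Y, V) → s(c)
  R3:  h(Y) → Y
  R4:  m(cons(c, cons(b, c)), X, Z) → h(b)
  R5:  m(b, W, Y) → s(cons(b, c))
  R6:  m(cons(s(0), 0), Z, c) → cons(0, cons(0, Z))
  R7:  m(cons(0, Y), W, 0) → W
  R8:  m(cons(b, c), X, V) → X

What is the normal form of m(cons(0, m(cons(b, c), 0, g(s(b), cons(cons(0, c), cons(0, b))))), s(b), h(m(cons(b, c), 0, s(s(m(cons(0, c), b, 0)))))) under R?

1. m(cons(0, m(cons(b, c), 0, g(s(b), cons(cons(0, c), cons(0, b))))), s(b), h(m(cons(b, c), 0, s(s(m(cons(0, c), b, 0))))))  →  m(cons(0, 0), s(b), h(m(cons(b, c), 0, s(s(m(cons(0, c), b, 0))))))   [R8 at 1.2]
2. m(cons(0, 0), s(b), h(m(cons(b, c), 0, s(s(m(cons(0, c), b, 0))))))  →  m(cons(0, 0), s(b), m(cons(b, c), 0, s(s(m(cons(0, c), b, 0)))))   [R3 at 3]
3. m(cons(0, 0), s(b), m(cons(b, c), 0, s(s(m(cons(0, c), b, 0)))))  →  m(cons(0, 0), s(b), 0)   [R8 at 3]
4. m(cons(0, 0), s(b), 0)  →  s(b)   [R7 at ε]

s(b)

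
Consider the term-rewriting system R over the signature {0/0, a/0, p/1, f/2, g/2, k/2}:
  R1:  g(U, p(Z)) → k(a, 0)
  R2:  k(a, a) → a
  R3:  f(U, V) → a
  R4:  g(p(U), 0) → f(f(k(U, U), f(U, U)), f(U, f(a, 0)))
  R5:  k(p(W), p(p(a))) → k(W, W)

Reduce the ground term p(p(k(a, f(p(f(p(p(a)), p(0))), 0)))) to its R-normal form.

1. p(p(k(a, f(p(f(p(p(a)), p(0))), 0))))  →  p(p(k(a, a)))   [R3 at 1.1.2]
2. p(p(k(a, a)))  →  p(p(a))   [R2 at 1.1]

p(p(a))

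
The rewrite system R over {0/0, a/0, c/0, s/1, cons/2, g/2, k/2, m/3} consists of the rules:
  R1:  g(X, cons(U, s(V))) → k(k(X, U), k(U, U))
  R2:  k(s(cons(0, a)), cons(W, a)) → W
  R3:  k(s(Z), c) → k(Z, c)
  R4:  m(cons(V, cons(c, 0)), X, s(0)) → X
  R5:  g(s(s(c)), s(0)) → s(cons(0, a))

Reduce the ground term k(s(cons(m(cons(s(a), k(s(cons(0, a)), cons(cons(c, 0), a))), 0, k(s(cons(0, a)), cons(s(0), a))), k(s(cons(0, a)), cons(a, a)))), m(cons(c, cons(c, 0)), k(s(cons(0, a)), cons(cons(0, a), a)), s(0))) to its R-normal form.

0

1. k(s(cons(m(cons(s(a), k(s(cons(0, a)), cons(cons(c, 0), a))), 0, k(s(cons(0, a)), cons(s(0), a))), k(s(cons(0, a)), cons(a, a)))), m(cons(c, cons(c, 0)), k(s(cons(0, a)), cons(cons(0, a), a)), s(0)))  →  k(s(cons(m(cons(s(a), cons(c, 0)), 0, k(s(cons(0, a)), cons(s(0), a))), k(s(cons(0, a)), cons(a, a)))), m(cons(c, cons(c, 0)), k(s(cons(0, a)), cons(cons(0, a), a)), s(0)))   [R2 at 1.1.1.1.2]
2. k(s(cons(m(cons(s(a), cons(c, 0)), 0, k(s(cons(0, a)), cons(s(0), a))), k(s(cons(0, a)), cons(a, a)))), m(cons(c, cons(c, 0)), k(s(cons(0, a)), cons(cons(0, a), a)), s(0)))  →  k(s(cons(m(cons(s(a), cons(c, 0)), 0, s(0)), k(s(cons(0, a)), cons(a, a)))), m(cons(c, cons(c, 0)), k(s(cons(0, a)), cons(cons(0, a), a)), s(0)))   [R2 at 1.1.1.3]
3. k(s(cons(m(cons(s(a), cons(c, 0)), 0, s(0)), k(s(cons(0, a)), cons(a, a)))), m(cons(c, cons(c, 0)), k(s(cons(0, a)), cons(cons(0, a), a)), s(0)))  →  k(s(cons(0, k(s(cons(0, a)), cons(a, a)))), m(cons(c, cons(c, 0)), k(s(cons(0, a)), cons(cons(0, a), a)), s(0)))   [R4 at 1.1.1]
4. k(s(cons(0, k(s(cons(0, a)), cons(a, a)))), m(cons(c, cons(c, 0)), k(s(cons(0, a)), cons(cons(0, a), a)), s(0)))  →  k(s(cons(0, a)), m(cons(c, cons(c, 0)), k(s(cons(0, a)), cons(cons(0, a), a)), s(0)))   [R2 at 1.1.2]
5. k(s(cons(0, a)), m(cons(c, cons(c, 0)), k(s(cons(0, a)), cons(cons(0, a), a)), s(0)))  →  k(s(cons(0, a)), k(s(cons(0, a)), cons(cons(0, a), a)))   [R4 at 2]
6. k(s(cons(0, a)), k(s(cons(0, a)), cons(cons(0, a), a)))  →  k(s(cons(0, a)), cons(0, a))   [R2 at 2]
7. k(s(cons(0, a)), cons(0, a))  →  0   [R2 at ε]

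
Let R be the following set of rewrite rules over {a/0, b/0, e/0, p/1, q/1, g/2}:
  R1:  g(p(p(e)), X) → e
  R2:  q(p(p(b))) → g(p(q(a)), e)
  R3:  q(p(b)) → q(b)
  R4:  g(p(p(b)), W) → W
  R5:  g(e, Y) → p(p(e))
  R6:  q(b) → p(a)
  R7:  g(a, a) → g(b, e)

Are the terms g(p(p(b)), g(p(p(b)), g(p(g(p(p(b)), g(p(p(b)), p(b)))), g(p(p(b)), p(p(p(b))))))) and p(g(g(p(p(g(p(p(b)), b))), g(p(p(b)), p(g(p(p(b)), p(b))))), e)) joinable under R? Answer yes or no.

Reduce t₁ = g(p(p(b)), g(p(p(b)), g(p(g(p(p(b)), g(p(p(b)), p(b)))), g(p(p(b)), p(p(p(b))))))):
1. g(p(p(b)), g(p(p(b)), g(p(g(p(p(b)), g(p(p(b)), p(b)))), g(p(p(b)), p(p(p(b)))))))  →  g(p(p(b)), g(p(g(p(p(b)), g(p(p(b)), p(b)))), g(p(p(b)), p(p(p(b))))))   [R4 at ε]
2. g(p(p(b)), g(p(g(p(p(b)), g(p(p(b)), p(b)))), g(p(p(b)), p(p(p(b))))))  →  g(p(g(p(p(b)), g(p(p(b)), p(b)))), g(p(p(b)), p(p(p(b)))))   [R4 at ε]
3. g(p(g(p(p(b)), g(p(p(b)), p(b)))), g(p(p(b)), p(p(p(b)))))  →  g(p(g(p(p(b)), p(b))), g(p(p(b)), p(p(p(b)))))   [R4 at 1.1]
4. g(p(g(p(p(b)), p(b))), g(p(p(b)), p(p(p(b)))))  →  g(p(p(b)), g(p(p(b)), p(p(p(b)))))   [R4 at 1.1]
5. g(p(p(b)), g(p(p(b)), p(p(p(b)))))  →  g(p(p(b)), p(p(p(b))))   [R4 at ε]
6. g(p(p(b)), p(p(p(b))))  →  p(p(p(b)))   [R4 at ε]

Reduce t₂ = p(g(g(p(p(g(p(p(b)), b))), g(p(p(b)), p(g(p(p(b)), p(b))))), e)):
1. p(g(g(p(p(g(p(p(b)), b))), g(p(p(b)), p(g(p(p(b)), p(b))))), e))  →  p(g(g(p(p(b)), g(p(p(b)), p(g(p(p(b)), p(b))))), e))   [R4 at 1.1.1.1.1]
2. p(g(g(p(p(b)), g(p(p(b)), p(g(p(p(b)), p(b))))), e))  →  p(g(g(p(p(b)), p(g(p(p(b)), p(b)))), e))   [R4 at 1.1]
3. p(g(g(p(p(b)), p(g(p(p(b)), p(b)))), e))  →  p(g(p(g(p(p(b)), p(b))), e))   [R4 at 1.1]
4. p(g(p(g(p(p(b)), p(b))), e))  →  p(g(p(p(b)), e))   [R4 at 1.1.1]
5. p(g(p(p(b)), e))  →  p(e)   [R4 at 1]

no — NF(t₁) = p(p(p(b))), NF(t₂) = p(e)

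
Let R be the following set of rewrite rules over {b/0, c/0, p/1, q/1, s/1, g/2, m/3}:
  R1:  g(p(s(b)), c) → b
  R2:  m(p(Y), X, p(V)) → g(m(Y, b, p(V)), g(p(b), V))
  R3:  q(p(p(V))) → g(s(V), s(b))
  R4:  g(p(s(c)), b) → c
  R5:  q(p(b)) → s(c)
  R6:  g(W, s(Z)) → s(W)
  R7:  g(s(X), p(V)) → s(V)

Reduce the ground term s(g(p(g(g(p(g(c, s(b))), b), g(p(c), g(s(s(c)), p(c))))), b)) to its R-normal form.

1. s(g(p(g(g(p(g(c, s(b))), b), g(p(c), g(s(s(c)), p(c))))), b))  →  s(g(p(g(g(p(s(c)), b), g(p(c), g(s(s(c)), p(c))))), b))   [R6 at 1.1.1.1.1.1]
2. s(g(p(g(g(p(s(c)), b), g(p(c), g(s(s(c)), p(c))))), b))  →  s(g(p(g(c, g(p(c), g(s(s(c)), p(c))))), b))   [R4 at 1.1.1.1]
3. s(g(p(g(c, g(p(c), g(s(s(c)), p(c))))), b))  →  s(g(p(g(c, g(p(c), s(c)))), b))   [R7 at 1.1.1.2.2]
4. s(g(p(g(c, g(p(c), s(c)))), b))  →  s(g(p(g(c, s(p(c)))), b))   [R6 at 1.1.1.2]
5. s(g(p(g(c, s(p(c)))), b))  →  s(g(p(s(c)), b))   [R6 at 1.1.1]
6. s(g(p(s(c)), b))  →  s(c)   [R4 at 1]

s(c)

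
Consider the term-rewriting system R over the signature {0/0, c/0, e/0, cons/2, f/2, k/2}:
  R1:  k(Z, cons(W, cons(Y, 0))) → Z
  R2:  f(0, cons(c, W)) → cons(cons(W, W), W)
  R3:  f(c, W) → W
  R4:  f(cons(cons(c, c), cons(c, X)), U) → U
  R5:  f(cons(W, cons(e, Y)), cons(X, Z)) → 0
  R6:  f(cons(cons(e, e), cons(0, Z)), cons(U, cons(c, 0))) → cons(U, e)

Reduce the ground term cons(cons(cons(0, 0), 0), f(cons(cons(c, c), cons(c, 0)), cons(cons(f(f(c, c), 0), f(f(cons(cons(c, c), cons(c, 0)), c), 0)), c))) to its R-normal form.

cons(cons(cons(0, 0), 0), cons(cons(0, 0), c))

1. cons(cons(cons(0, 0), 0), f(cons(cons(c, c), cons(c, 0)), cons(cons(f(f(c, c), 0), f(f(cons(cons(c, c), cons(c, 0)), c), 0)), c)))  →  cons(cons(cons(0, 0), 0), cons(cons(f(f(c, c), 0), f(f(cons(cons(c, c), cons(c, 0)), c), 0)), c))   [R4 at 2]
2. cons(cons(cons(0, 0), 0), cons(cons(f(f(c, c), 0), f(f(cons(cons(c, c), cons(c, 0)), c), 0)), c))  →  cons(cons(cons(0, 0), 0), cons(cons(f(c, 0), f(f(cons(cons(c, c), cons(c, 0)), c), 0)), c))   [R3 at 2.1.1.1]
3. cons(cons(cons(0, 0), 0), cons(cons(f(c, 0), f(f(cons(cons(c, c), cons(c, 0)), c), 0)), c))  →  cons(cons(cons(0, 0), 0), cons(cons(0, f(f(cons(cons(c, c), cons(c, 0)), c), 0)), c))   [R3 at 2.1.1]
4. cons(cons(cons(0, 0), 0), cons(cons(0, f(f(cons(cons(c, c), cons(c, 0)), c), 0)), c))  →  cons(cons(cons(0, 0), 0), cons(cons(0, f(c, 0)), c))   [R4 at 2.1.2.1]
5. cons(cons(cons(0, 0), 0), cons(cons(0, f(c, 0)), c))  →  cons(cons(cons(0, 0), 0), cons(cons(0, 0), c))   [R3 at 2.1.2]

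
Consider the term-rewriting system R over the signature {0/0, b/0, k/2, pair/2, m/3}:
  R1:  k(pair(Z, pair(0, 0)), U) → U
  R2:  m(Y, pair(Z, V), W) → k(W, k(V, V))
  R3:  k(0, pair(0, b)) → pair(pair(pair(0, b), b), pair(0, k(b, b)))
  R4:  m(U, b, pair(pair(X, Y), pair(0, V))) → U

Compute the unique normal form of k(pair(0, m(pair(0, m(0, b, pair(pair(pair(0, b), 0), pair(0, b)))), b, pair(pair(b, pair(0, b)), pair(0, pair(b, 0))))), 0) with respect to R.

0

1. k(pair(0, m(pair(0, m(0, b, pair(pair(pair(0, b), 0), pair(0, b)))), b, pair(pair(b, pair(0, b)), pair(0, pair(b, 0))))), 0)  →  k(pair(0, pair(0, m(0, b, pair(pair(pair(0, b), 0), pair(0, b))))), 0)   [R4 at 1.2]
2. k(pair(0, pair(0, m(0, b, pair(pair(pair(0, b), 0), pair(0, b))))), 0)  →  k(pair(0, pair(0, 0)), 0)   [R4 at 1.2.2]
3. k(pair(0, pair(0, 0)), 0)  →  0   [R1 at ε]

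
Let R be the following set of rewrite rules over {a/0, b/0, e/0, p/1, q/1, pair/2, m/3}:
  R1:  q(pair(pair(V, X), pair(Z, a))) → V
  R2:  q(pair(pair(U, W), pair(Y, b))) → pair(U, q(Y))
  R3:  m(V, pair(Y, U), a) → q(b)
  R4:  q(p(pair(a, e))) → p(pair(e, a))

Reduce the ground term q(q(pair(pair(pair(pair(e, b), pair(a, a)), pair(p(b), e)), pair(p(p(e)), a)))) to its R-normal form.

e

1. q(q(pair(pair(pair(pair(e, b), pair(a, a)), pair(p(b), e)), pair(p(p(e)), a))))  →  q(pair(pair(e, b), pair(a, a)))   [R1 at 1]
2. q(pair(pair(e, b), pair(a, a)))  →  e   [R1 at ε]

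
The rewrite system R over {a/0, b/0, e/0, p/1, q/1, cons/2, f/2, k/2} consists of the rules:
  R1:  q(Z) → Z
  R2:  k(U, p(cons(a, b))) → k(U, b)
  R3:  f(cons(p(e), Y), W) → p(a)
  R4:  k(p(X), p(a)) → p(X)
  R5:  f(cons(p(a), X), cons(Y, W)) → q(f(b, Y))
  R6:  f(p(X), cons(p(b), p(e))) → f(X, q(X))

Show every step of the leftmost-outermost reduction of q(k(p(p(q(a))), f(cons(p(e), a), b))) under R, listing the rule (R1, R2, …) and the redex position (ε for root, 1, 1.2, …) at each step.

1. q(k(p(p(q(a))), f(cons(p(e), a), b)))  →  k(p(p(q(a))), f(cons(p(e), a), b))   [R1 at ε]
2. k(p(p(q(a))), f(cons(p(e), a), b))  →  k(p(p(a)), f(cons(p(e), a), b))   [R1 at 1.1.1]
3. k(p(p(a)), f(cons(p(e), a), b))  →  k(p(p(a)), p(a))   [R3 at 2]
4. k(p(p(a)), p(a))  →  p(p(a))   [R4 at ε]

p(p(a))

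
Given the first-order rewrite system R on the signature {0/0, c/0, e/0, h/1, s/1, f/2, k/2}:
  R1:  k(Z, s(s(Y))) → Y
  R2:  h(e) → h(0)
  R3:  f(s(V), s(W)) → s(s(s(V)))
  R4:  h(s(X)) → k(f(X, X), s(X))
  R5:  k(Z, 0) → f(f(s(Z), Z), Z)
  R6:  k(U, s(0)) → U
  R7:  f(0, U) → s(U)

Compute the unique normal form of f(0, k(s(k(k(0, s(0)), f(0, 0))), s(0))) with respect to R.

1. f(0, k(s(k(k(0, s(0)), f(0, 0))), s(0)))  →  s(k(s(k(k(0, s(0)), f(0, 0))), s(0)))   [R7 at ε]
2. s(k(s(k(k(0, s(0)), f(0, 0))), s(0)))  →  s(s(k(k(0, s(0)), f(0, 0))))   [R6 at 1]
3. s(s(k(k(0, s(0)), f(0, 0))))  →  s(s(k(0, f(0, 0))))   [R6 at 1.1.1]
4. s(s(k(0, f(0, 0))))  →  s(s(k(0, s(0))))   [R7 at 1.1.2]
5. s(s(k(0, s(0))))  →  s(s(0))   [R6 at 1.1]

s(s(0))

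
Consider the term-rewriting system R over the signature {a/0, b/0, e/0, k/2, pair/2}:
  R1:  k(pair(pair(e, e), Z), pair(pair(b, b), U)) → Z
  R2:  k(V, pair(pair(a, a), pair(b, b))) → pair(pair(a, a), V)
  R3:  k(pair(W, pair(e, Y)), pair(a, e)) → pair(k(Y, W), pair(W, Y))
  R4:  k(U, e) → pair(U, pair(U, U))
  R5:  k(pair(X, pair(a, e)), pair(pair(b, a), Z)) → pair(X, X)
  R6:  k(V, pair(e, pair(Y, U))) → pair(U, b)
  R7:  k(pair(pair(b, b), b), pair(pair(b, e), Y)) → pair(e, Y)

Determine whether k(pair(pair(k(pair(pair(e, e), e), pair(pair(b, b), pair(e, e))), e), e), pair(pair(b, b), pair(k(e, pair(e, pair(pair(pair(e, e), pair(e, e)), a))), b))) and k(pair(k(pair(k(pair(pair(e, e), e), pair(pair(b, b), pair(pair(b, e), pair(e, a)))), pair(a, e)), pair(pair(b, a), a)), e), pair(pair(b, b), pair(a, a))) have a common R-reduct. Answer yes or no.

yes — NF(t₁) = e, NF(t₂) = e

Reduce t₁ = k(pair(pair(k(pair(pair(e, e), e), pair(pair(b, b), pair(e, e))), e), e), pair(pair(b, b), pair(k(e, pair(e, pair(pair(pair(e, e), pair(e, e)), a))), b))):
1. k(pair(pair(k(pair(pair(e, e), e), pair(pair(b, b), pair(e, e))), e), e), pair(pair(b, b), pair(k(e, pair(e, pair(pair(pair(e, e), pair(e, e)), a))), b)))  →  k(pair(pair(e, e), e), pair(pair(b, b), pair(k(e, pair(e, pair(pair(pair(e, e), pair(e, e)), a))), b)))   [R1 at 1.1.1]
2. k(pair(pair(e, e), e), pair(pair(b, b), pair(k(e, pair(e, pair(pair(pair(e, e), pair(e, e)), a))), b)))  →  e   [R1 at ε]

Reduce t₂ = k(pair(k(pair(k(pair(pair(e, e), e), pair(pair(b, b), pair(pair(b, e), pair(e, a)))), pair(a, e)), pair(pair(b, a), a)), e), pair(pair(b, b), pair(a, a))):
1. k(pair(k(pair(k(pair(pair(e, e), e), pair(pair(b, b), pair(pair(b, e), pair(e, a)))), pair(a, e)), pair(pair(b, a), a)), e), pair(pair(b, b), pair(a, a)))  →  k(pair(pair(k(pair(pair(e, e), e), pair(pair(b, b), pair(pair(b, e), pair(e, a)))), k(pair(pair(e, e), e), pair(pair(b, b), pair(pair(b, e), pair(e, a))))), e), pair(pair(b, b), pair(a, a)))   [R5 at 1.1]
2. k(pair(pair(k(pair(pair(e, e), e), pair(pair(b, b), pair(pair(b, e), pair(e, a)))), k(pair(pair(e, e), e), pair(pair(b, b), pair(pair(b, e), pair(e, a))))), e), pair(pair(b, b), pair(a, a)))  →  k(pair(pair(e, k(pair(pair(e, e), e), pair(pair(b, b), pair(pair(b, e), pair(e, a))))), e), pair(pair(b, b), pair(a, a)))   [R1 at 1.1.1]
3. k(pair(pair(e, k(pair(pair(e, e), e), pair(pair(b, b), pair(pair(b, e), pair(e, a))))), e), pair(pair(b, b), pair(a, a)))  →  k(pair(pair(e, e), e), pair(pair(b, b), pair(a, a)))   [R1 at 1.1.2]
4. k(pair(pair(e, e), e), pair(pair(b, b), pair(a, a)))  →  e   [R1 at ε]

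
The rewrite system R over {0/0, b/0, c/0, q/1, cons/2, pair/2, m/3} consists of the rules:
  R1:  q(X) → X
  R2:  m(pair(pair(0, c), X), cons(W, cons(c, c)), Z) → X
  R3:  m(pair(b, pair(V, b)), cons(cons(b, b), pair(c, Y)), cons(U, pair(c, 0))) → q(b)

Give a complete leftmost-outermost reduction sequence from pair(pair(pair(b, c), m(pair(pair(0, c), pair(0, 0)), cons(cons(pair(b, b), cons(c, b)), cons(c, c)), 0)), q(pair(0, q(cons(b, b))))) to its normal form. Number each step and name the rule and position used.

pair(pair(pair(b, c), pair(0, 0)), pair(0, cons(b, b)))

1. pair(pair(pair(b, c), m(pair(pair(0, c), pair(0, 0)), cons(cons(pair(b, b), cons(c, b)), cons(c, c)), 0)), q(pair(0, q(cons(b, b)))))  →  pair(pair(pair(b, c), pair(0, 0)), q(pair(0, q(cons(b, b)))))   [R2 at 1.2]
2. pair(pair(pair(b, c), pair(0, 0)), q(pair(0, q(cons(b, b)))))  →  pair(pair(pair(b, c), pair(0, 0)), pair(0, q(cons(b, b))))   [R1 at 2]
3. pair(pair(pair(b, c), pair(0, 0)), pair(0, q(cons(b, b))))  →  pair(pair(pair(b, c), pair(0, 0)), pair(0, cons(b, b)))   [R1 at 2.2]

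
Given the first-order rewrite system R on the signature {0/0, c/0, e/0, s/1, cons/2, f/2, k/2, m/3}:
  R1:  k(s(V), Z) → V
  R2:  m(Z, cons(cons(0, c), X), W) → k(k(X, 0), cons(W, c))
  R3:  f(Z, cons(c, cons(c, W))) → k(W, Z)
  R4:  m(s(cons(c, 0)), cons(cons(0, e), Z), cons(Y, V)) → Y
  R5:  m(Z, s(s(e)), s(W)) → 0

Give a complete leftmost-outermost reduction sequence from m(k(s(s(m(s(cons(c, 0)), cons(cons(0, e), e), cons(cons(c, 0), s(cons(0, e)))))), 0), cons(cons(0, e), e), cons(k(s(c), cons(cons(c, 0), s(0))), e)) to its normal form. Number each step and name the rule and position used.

1. m(k(s(s(m(s(cons(c, 0)), cons(cons(0, e), e), cons(cons(c, 0), s(cons(0, e)))))), 0), cons(cons(0, e), e), cons(k(s(c), cons(cons(c, 0), s(0))), e))  →  m(s(m(s(cons(c, 0)), cons(cons(0, e), e), cons(cons(c, 0), s(cons(0, e))))), cons(cons(0, e), e), cons(k(s(c), cons(cons(c, 0), s(0))), e))   [R1 at 1]
2. m(s(m(s(cons(c, 0)), cons(cons(0, e), e), cons(cons(c, 0), s(cons(0, e))))), cons(cons(0, e), e), cons(k(s(c), cons(cons(c, 0), s(0))), e))  →  m(s(cons(c, 0)), cons(cons(0, e), e), cons(k(s(c), cons(cons(c, 0), s(0))), e))   [R4 at 1.1]
3. m(s(cons(c, 0)), cons(cons(0, e), e), cons(k(s(c), cons(cons(c, 0), s(0))), e))  →  k(s(c), cons(cons(c, 0), s(0)))   [R4 at ε]
4. k(s(c), cons(cons(c, 0), s(0)))  →  c   [R1 at ε]

c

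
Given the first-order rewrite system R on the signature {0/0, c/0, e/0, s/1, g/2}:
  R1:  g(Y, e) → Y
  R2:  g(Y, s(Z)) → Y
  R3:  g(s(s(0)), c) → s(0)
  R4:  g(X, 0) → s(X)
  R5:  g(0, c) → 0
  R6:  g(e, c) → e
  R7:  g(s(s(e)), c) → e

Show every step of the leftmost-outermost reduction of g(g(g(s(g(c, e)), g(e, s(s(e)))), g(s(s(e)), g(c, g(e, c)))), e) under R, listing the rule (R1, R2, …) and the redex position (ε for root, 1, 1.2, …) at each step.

s(c)

1. g(g(g(s(g(c, e)), g(e, s(s(e)))), g(s(s(e)), g(c, g(e, c)))), e)  →  g(g(s(g(c, e)), g(e, s(s(e)))), g(s(s(e)), g(c, g(e, c))))   [R1 at ε]
2. g(g(s(g(c, e)), g(e, s(s(e)))), g(s(s(e)), g(c, g(e, c))))  →  g(g(s(c), g(e, s(s(e)))), g(s(s(e)), g(c, g(e, c))))   [R1 at 1.1.1]
3. g(g(s(c), g(e, s(s(e)))), g(s(s(e)), g(c, g(e, c))))  →  g(g(s(c), e), g(s(s(e)), g(c, g(e, c))))   [R2 at 1.2]
4. g(g(s(c), e), g(s(s(e)), g(c, g(e, c))))  →  g(s(c), g(s(s(e)), g(c, g(e, c))))   [R1 at 1]
5. g(s(c), g(s(s(e)), g(c, g(e, c))))  →  g(s(c), g(s(s(e)), g(c, e)))   [R6 at 2.2.2]
6. g(s(c), g(s(s(e)), g(c, e)))  →  g(s(c), g(s(s(e)), c))   [R1 at 2.2]
7. g(s(c), g(s(s(e)), c))  →  g(s(c), e)   [R7 at 2]
8. g(s(c), e)  →  s(c)   [R1 at ε]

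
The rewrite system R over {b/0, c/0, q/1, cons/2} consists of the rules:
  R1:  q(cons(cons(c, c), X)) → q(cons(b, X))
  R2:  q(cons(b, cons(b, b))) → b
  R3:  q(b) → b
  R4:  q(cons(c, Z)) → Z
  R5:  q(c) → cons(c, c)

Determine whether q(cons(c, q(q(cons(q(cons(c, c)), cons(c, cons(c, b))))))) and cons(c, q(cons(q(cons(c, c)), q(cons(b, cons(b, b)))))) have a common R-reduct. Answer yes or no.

Reduce t₁ = q(cons(c, q(q(cons(q(cons(c, c)), cons(c, cons(c, b))))))):
1. q(cons(c, q(q(cons(q(cons(c, c)), cons(c, cons(c, b)))))))  →  q(q(cons(q(cons(c, c)), cons(c, cons(c, b)))))   [R4 at ε]
2. q(q(cons(q(cons(c, c)), cons(c, cons(c, b)))))  →  q(q(cons(c, cons(c, cons(c, b)))))   [R4 at 1.1.1]
3. q(q(cons(c, cons(c, cons(c, b)))))  →  q(cons(c, cons(c, b)))   [R4 at 1]
4. q(cons(c, cons(c, b)))  →  cons(c, b)   [R4 at ε]

Reduce t₂ = cons(c, q(cons(q(cons(c, c)), q(cons(b, cons(b, b)))))):
1. cons(c, q(cons(q(cons(c, c)), q(cons(b, cons(b, b))))))  →  cons(c, q(cons(c, q(cons(b, cons(b, b))))))   [R4 at 2.1.1]
2. cons(c, q(cons(c, q(cons(b, cons(b, b))))))  →  cons(c, q(cons(b, cons(b, b))))   [R4 at 2]
3. cons(c, q(cons(b, cons(b, b))))  →  cons(c, b)   [R2 at 2]

yes — NF(t₁) = cons(c, b), NF(t₂) = cons(c, b)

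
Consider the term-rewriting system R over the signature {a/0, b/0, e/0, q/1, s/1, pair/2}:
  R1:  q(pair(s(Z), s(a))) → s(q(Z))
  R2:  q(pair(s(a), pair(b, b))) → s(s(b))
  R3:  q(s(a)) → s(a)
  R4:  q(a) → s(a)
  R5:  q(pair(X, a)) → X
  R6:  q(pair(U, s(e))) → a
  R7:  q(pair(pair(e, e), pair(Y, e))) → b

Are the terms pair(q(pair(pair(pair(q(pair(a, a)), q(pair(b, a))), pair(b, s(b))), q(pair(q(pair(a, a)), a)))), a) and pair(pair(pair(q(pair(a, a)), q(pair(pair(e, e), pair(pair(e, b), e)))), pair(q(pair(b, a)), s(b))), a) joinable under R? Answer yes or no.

yes — NF(t₁) = pair(pair(pair(a, b), pair(b, s(b))), a), NF(t₂) = pair(pair(pair(a, b), pair(b, s(b))), a)

Reduce t₁ = pair(q(pair(pair(pair(q(pair(a, a)), q(pair(b, a))), pair(b, s(b))), q(pair(q(pair(a, a)), a)))), a):
1. pair(q(pair(pair(pair(q(pair(a, a)), q(pair(b, a))), pair(b, s(b))), q(pair(q(pair(a, a)), a)))), a)  →  pair(q(pair(pair(pair(a, q(pair(b, a))), pair(b, s(b))), q(pair(q(pair(a, a)), a)))), a)   [R5 at 1.1.1.1.1]
2. pair(q(pair(pair(pair(a, q(pair(b, a))), pair(b, s(b))), q(pair(q(pair(a, a)), a)))), a)  →  pair(q(pair(pair(pair(a, b), pair(b, s(b))), q(pair(q(pair(a, a)), a)))), a)   [R5 at 1.1.1.1.2]
3. pair(q(pair(pair(pair(a, b), pair(b, s(b))), q(pair(q(pair(a, a)), a)))), a)  →  pair(q(pair(pair(pair(a, b), pair(b, s(b))), q(pair(a, a)))), a)   [R5 at 1.1.2]
4. pair(q(pair(pair(pair(a, b), pair(b, s(b))), q(pair(a, a)))), a)  →  pair(q(pair(pair(pair(a, b), pair(b, s(b))), a)), a)   [R5 at 1.1.2]
5. pair(q(pair(pair(pair(a, b), pair(b, s(b))), a)), a)  →  pair(pair(pair(a, b), pair(b, s(b))), a)   [R5 at 1]

Reduce t₂ = pair(pair(pair(q(pair(a, a)), q(pair(pair(e, e), pair(pair(e, b), e)))), pair(q(pair(b, a)), s(b))), a):
1. pair(pair(pair(q(pair(a, a)), q(pair(pair(e, e), pair(pair(e, b), e)))), pair(q(pair(b, a)), s(b))), a)  →  pair(pair(pair(a, q(pair(pair(e, e), pair(pair(e, b), e)))), pair(q(pair(b, a)), s(b))), a)   [R5 at 1.1.1]
2. pair(pair(pair(a, q(pair(pair(e, e), pair(pair(e, b), e)))), pair(q(pair(b, a)), s(b))), a)  →  pair(pair(pair(a, b), pair(q(pair(b, a)), s(b))), a)   [R7 at 1.1.2]
3. pair(pair(pair(a, b), pair(q(pair(b, a)), s(b))), a)  →  pair(pair(pair(a, b), pair(b, s(b))), a)   [R5 at 1.2.1]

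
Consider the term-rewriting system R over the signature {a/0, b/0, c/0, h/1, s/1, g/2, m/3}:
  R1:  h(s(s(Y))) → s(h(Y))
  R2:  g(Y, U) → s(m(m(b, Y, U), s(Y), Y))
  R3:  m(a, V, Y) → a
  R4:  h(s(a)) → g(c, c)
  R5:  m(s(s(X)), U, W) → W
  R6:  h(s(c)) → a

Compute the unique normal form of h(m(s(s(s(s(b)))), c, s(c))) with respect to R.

a

1. h(m(s(s(s(s(b)))), c, s(c)))  →  h(s(c))   [R5 at 1]
2. h(s(c))  →  a   [R6 at ε]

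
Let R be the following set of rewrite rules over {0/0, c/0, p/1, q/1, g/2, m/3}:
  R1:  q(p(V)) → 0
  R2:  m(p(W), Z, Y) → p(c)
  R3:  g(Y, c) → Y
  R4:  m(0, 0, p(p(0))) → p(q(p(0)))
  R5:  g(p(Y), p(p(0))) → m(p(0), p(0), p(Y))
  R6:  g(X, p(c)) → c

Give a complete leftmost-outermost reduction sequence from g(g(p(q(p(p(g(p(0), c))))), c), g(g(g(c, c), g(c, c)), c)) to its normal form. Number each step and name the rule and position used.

p(0)

1. g(g(p(q(p(p(g(p(0), c))))), c), g(g(g(c, c), g(c, c)), c))  →  g(p(q(p(p(g(p(0), c))))), g(g(g(c, c), g(c, c)), c))   [R3 at 1]
2. g(p(q(p(p(g(p(0), c))))), g(g(g(c, c), g(c, c)), c))  →  g(p(0), g(g(g(c, c), g(c, c)), c))   [R1 at 1.1]
3. g(p(0), g(g(g(c, c), g(c, c)), c))  →  g(p(0), g(g(c, c), g(c, c)))   [R3 at 2]
4. g(p(0), g(g(c, c), g(c, c)))  →  g(p(0), g(c, g(c, c)))   [R3 at 2.1]
5. g(p(0), g(c, g(c, c)))  →  g(p(0), g(c, c))   [R3 at 2.2]
6. g(p(0), g(c, c))  →  g(p(0), c)   [R3 at 2]
7. g(p(0), c)  →  p(0)   [R3 at ε]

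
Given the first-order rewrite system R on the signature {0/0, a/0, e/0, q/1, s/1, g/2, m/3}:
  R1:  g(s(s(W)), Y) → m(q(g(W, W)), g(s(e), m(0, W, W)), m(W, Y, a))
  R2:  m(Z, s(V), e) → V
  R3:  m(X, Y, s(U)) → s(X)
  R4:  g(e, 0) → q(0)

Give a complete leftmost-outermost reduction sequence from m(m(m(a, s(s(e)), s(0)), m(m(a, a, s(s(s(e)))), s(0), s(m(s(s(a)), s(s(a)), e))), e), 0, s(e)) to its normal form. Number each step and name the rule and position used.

s(s(a))

1. m(m(m(a, s(s(e)), s(0)), m(m(a, a, s(s(s(e)))), s(0), s(m(s(s(a)), s(s(a)), e))), e), 0, s(e))  →  s(m(m(a, s(s(e)), s(0)), m(m(a, a, s(s(s(e)))), s(0), s(m(s(s(a)), s(s(a)), e))), e))   [R3 at ε]
2. s(m(m(a, s(s(e)), s(0)), m(m(a, a, s(s(s(e)))), s(0), s(m(s(s(a)), s(s(a)), e))), e))  →  s(m(s(a), m(m(a, a, s(s(s(e)))), s(0), s(m(s(s(a)), s(s(a)), e))), e))   [R3 at 1.1]
3. s(m(s(a), m(m(a, a, s(s(s(e)))), s(0), s(m(s(s(a)), s(s(a)), e))), e))  →  s(m(s(a), s(m(a, a, s(s(s(e))))), e))   [R3 at 1.2]
4. s(m(s(a), s(m(a, a, s(s(s(e))))), e))  →  s(m(a, a, s(s(s(e)))))   [R2 at 1]
5. s(m(a, a, s(s(s(e)))))  →  s(s(a))   [R3 at 1]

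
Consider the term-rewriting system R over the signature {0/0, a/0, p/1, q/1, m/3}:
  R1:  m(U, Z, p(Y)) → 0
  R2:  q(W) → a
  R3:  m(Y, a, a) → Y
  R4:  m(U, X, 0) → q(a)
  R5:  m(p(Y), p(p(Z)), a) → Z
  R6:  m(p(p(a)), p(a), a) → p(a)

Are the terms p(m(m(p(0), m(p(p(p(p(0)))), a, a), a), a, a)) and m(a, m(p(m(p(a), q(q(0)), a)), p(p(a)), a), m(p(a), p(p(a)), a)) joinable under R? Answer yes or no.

no — NF(t₁) = p(p(p(0))), NF(t₂) = a

Reduce t₁ = p(m(m(p(0), m(p(p(p(p(0)))), a, a), a), a, a)):
1. p(m(m(p(0), m(p(p(p(p(0)))), a, a), a), a, a))  →  p(m(p(0), m(p(p(p(p(0)))), a, a), a))   [R3 at 1]
2. p(m(p(0), m(p(p(p(p(0)))), a, a), a))  →  p(m(p(0), p(p(p(p(0)))), a))   [R3 at 1.2]
3. p(m(p(0), p(p(p(p(0)))), a))  →  p(p(p(0)))   [R5 at 1]

Reduce t₂ = m(a, m(p(m(p(a), q(q(0)), a)), p(p(a)), a), m(p(a), p(p(a)), a)):
1. m(a, m(p(m(p(a), q(q(0)), a)), p(p(a)), a), m(p(a), p(p(a)), a))  →  m(a, a, m(p(a), p(p(a)), a))   [R5 at 2]
2. m(a, a, m(p(a), p(p(a)), a))  →  m(a, a, a)   [R5 at 3]
3. m(a, a, a)  →  a   [R3 at ε]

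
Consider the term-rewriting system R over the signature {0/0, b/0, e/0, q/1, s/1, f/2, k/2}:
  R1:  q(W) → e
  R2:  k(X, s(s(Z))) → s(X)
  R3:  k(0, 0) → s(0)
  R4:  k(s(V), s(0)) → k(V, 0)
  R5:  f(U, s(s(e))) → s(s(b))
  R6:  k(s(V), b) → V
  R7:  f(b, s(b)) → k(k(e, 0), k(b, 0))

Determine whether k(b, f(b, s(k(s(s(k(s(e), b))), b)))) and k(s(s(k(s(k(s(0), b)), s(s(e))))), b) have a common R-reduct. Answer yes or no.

Reduce t₁ = k(b, f(b, s(k(s(s(k(s(e), b))), b)))):
1. k(b, f(b, s(k(s(s(k(s(e), b))), b))))  →  k(b, f(b, s(s(k(s(e), b)))))   [R6 at 2.2.1]
2. k(b, f(b, s(s(k(s(e), b)))))  →  k(b, f(b, s(s(e))))   [R6 at 2.2.1.1]
3. k(b, f(b, s(s(e))))  →  k(b, s(s(b)))   [R5 at 2]
4. k(b, s(s(b)))  →  s(b)   [R2 at ε]

Reduce t₂ = k(s(s(k(s(k(s(0), b)), s(s(e))))), b):
1. k(s(s(k(s(k(s(0), b)), s(s(e))))), b)  →  s(k(s(k(s(0), b)), s(s(e))))   [R6 at ε]
2. s(k(s(k(s(0), b)), s(s(e))))  →  s(s(s(k(s(0), b))))   [R2 at 1]
3. s(s(s(k(s(0), b))))  →  s(s(s(0)))   [R6 at 1.1.1]

no — NF(t₁) = s(b), NF(t₂) = s(s(s(0)))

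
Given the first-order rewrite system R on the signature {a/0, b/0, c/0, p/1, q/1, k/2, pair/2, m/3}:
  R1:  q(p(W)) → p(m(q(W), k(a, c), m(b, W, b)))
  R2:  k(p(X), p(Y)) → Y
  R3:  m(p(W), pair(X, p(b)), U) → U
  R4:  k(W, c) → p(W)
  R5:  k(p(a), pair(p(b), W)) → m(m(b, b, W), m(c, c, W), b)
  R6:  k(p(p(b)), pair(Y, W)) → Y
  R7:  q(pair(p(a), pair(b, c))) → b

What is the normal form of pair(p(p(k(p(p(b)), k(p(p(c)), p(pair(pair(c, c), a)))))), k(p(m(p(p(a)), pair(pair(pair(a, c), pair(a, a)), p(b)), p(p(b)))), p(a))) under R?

1. pair(p(p(k(p(p(b)), k(p(p(c)), p(pair(pair(c, c), a)))))), k(p(m(p(p(a)), pair(pair(pair(a, c), pair(a, a)), p(b)), p(p(b)))), p(a)))  →  pair(p(p(k(p(p(b)), pair(pair(c, c), a)))), k(p(m(p(p(a)), pair(pair(pair(a, c), pair(a, a)), p(b)), p(p(b)))), p(a)))   [R2 at 1.1.1.2]
2. pair(p(p(k(p(p(b)), pair(pair(c, c), a)))), k(p(m(p(p(a)), pair(pair(pair(a, c), pair(a, a)), p(b)), p(p(b)))), p(a)))  →  pair(p(p(pair(c, c))), k(p(m(p(p(a)), pair(pair(pair(a, c), pair(a, a)), p(b)), p(p(b)))), p(a)))   [R6 at 1.1.1]
3. pair(p(p(pair(c, c))), k(p(m(p(p(a)), pair(pair(pair(a, c), pair(a, a)), p(b)), p(p(b)))), p(a)))  →  pair(p(p(pair(c, c))), a)   [R2 at 2]

pair(p(p(pair(c, c))), a)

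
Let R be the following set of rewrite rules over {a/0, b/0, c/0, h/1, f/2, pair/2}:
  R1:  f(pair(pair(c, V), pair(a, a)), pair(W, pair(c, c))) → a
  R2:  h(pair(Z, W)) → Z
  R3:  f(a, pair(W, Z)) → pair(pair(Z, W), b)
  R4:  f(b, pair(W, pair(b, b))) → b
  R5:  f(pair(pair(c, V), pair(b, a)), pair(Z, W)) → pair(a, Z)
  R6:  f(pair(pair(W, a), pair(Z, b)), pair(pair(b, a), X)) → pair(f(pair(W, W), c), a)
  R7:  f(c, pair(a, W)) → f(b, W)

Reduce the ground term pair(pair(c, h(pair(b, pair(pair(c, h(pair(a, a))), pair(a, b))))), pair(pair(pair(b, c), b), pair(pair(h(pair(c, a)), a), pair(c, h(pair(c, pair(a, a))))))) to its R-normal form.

pair(pair(c, b), pair(pair(pair(b, c), b), pair(pair(c, a), pair(c, c))))

1. pair(pair(c, h(pair(b, pair(pair(c, h(pair(a, a))), pair(a, b))))), pair(pair(pair(b, c), b), pair(pair(h(pair(c, a)), a), pair(c, h(pair(c, pair(a, a)))))))  →  pair(pair(c, b), pair(pair(pair(b, c), b), pair(pair(h(pair(c, a)), a), pair(c, h(pair(c, pair(a, a)))))))   [R2 at 1.2]
2. pair(pair(c, b), pair(pair(pair(b, c), b), pair(pair(h(pair(c, a)), a), pair(c, h(pair(c, pair(a, a)))))))  →  pair(pair(c, b), pair(pair(pair(b, c), b), pair(pair(c, a), pair(c, h(pair(c, pair(a, a)))))))   [R2 at 2.2.1.1]
3. pair(pair(c, b), pair(pair(pair(b, c), b), pair(pair(c, a), pair(c, h(pair(c, pair(a, a)))))))  →  pair(pair(c, b), pair(pair(pair(b, c), b), pair(pair(c, a), pair(c, c))))   [R2 at 2.2.2.2]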